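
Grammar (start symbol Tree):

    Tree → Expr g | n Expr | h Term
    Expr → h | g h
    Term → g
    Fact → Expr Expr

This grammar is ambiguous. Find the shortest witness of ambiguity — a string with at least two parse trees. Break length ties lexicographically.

h g

length 2: h g has 2 parse trees

Two derivations of h g:
  Tree ⇒ Expr g ⇒ h g
  Tree ⇒ h Term ⇒ h g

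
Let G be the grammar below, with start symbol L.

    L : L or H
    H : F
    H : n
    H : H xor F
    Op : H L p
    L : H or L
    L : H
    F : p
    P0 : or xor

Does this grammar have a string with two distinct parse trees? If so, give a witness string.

Ambiguous

Witness: n or n

Derivation 1: L ⇒ L or H ⇒ H or H ⇒ n or H ⇒ n or n
Derivation 2: L ⇒ H or L ⇒ n or L ⇒ n or H ⇒ n or n

Two distinct leftmost derivations for the same string.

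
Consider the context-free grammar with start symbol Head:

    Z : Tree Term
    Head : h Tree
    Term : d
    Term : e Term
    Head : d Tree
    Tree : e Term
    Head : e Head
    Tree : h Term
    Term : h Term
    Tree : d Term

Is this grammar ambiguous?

Unambiguous

(Z is unreachable from Head, so its rules don't affect L(Head).) Each reachable nonterminal has at most one production per leading terminal, and all productions are right-linear; the derivation is determined token-by-token.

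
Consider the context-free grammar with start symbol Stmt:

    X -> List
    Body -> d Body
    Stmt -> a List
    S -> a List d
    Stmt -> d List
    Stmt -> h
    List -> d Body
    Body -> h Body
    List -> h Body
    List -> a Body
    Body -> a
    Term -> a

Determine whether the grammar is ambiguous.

Unambiguous

Only Stmt, List, Body are reachable from Stmt; ignoring the rest: The reachable rules are right-linear with at most one rule per (nonterminal, next-terminal) pair. Each input token forces the next rule, so parsing is deterministic.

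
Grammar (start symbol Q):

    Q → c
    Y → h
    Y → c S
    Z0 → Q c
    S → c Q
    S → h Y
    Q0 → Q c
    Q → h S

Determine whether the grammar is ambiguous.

Unambiguous

Only Q, S, Y are reachable from Q; ignoring the rest: Restricted to the reachable nonterminals, every rule has the form A → t or A → t B, and no two rules for the same A share a first terminal. The grammar encodes a DFA — one run per string.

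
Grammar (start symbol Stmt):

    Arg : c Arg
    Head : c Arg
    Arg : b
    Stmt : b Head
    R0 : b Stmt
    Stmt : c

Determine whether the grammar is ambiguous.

Unambiguous

Only Stmt, Head, Arg are reachable from Stmt; ignoring the rest: The reachable rules are right-linear with at most one rule per (nonterminal, next-terminal) pair. Each input token forces the next rule, so parsing is deterministic.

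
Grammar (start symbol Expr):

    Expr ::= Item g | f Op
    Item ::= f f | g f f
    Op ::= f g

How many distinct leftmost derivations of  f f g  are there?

Parse trees for f f g:
  [Expr [Item f f] g]
  [Expr f [Op f g]]

2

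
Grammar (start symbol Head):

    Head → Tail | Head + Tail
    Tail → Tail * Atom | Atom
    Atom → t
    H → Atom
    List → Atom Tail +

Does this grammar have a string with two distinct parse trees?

(H, List are unreachable from Head, so their rules don't affect L(Head).) The grammar is stratified — Head handles '+' (left-recursive), Tail handles '*', Atom atoms. Each operator has a fixed associativity and precedence level, so every string has one parse.

Unambiguous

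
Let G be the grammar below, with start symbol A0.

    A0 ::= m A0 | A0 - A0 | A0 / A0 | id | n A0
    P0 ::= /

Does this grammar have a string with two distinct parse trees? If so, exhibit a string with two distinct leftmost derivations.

Witness: m id - id

Derivation 1: A0 ⇒ m A0 ⇒ m A0 - A0 ⇒ m id - A0 ⇒ m id - id
Derivation 2: A0 ⇒ A0 - A0 ⇒ m A0 - A0 ⇒ m id - A0 ⇒ m id - id

Two distinct leftmost derivations for the same string.

Ambiguous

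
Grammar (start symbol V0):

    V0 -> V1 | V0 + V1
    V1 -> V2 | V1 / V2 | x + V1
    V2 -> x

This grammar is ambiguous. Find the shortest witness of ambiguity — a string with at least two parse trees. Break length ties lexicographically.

length 1: no string has ≥2 trees
length 3: x + x has 2 parse trees

Two derivations of x + x:
  V0 ⇒ V1 ⇒ x + V1 ⇒ x + V2 ⇒ x + x
  V0 ⇒ V0 + V1 ⇒ V1 + V1 ⇒ V2 + V1 ⇒ x + V1 ⇒ x + V2 ⇒ x + x

x + x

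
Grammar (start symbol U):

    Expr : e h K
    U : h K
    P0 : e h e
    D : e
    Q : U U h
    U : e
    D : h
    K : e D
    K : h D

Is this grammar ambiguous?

Unambiguous

Only U, K, D are reachable from U; ignoring the rest: The reachable rules are right-linear with at most one rule per (nonterminal, next-terminal) pair. Each input token forces the next rule, so parsing is deterministic.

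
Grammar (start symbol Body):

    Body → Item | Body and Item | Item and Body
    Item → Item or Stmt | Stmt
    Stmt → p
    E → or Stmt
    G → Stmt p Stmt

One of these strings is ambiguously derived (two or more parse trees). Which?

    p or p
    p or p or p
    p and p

p and p

p or p: 1 tree
p or p or p: 1 tree
p and p: 2 trees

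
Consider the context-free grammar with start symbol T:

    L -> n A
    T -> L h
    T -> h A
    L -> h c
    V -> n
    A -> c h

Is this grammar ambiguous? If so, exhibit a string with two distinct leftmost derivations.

Ambiguous

Witness: h c h

Derivation 1: T ⇒ L h ⇒ h c h
Derivation 2: T ⇒ h A ⇒ h c h

Two distinct leftmost derivations for the same string.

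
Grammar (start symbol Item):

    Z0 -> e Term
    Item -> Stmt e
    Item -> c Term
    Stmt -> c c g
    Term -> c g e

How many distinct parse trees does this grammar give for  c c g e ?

2

Parse trees for c c g e:
  [Item [Stmt c c g] e]
  [Item c [Term c g e]]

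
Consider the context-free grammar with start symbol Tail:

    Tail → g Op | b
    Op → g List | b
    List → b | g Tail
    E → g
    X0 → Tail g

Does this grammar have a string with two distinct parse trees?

Only Tail, Op, List are reachable from Tail; ignoring the rest: Restricted to the reachable nonterminals, every rule has the form A → t or A → t B, and no two rules for the same A share a first terminal. The grammar encodes a DFA — one run per string.

Unambiguous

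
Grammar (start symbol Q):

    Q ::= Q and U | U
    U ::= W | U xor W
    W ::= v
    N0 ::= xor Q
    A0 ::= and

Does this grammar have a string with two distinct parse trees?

Unambiguous

(N0, A0 are unreachable from Q, so their rules don't affect L(Q).) This is a standard precedence ladder (Q over U over W), with each level left-recursive on its own operator ('and' at Q, 'xor' at U). That structure is LR(1), hence unambiguous.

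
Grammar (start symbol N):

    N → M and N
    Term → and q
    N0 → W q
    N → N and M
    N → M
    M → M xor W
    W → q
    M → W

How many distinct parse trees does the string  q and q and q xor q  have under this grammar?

4

Parse trees for q and q and q xor q:
  [N [M [W q]] and [N [M [W q]] and [N [M [M [W q]] xor [W q]]]]]
  [N [M [W q]] and [N [N [M [W q]]] and [M [M [W q]] xor [W q]]]]
  [N [N [M [W q]] and [N [M [W q]]]] and [M [M [W q]] xor [W q]]]
  [N [N [N [M [W q]]] and [M [W q]]] and [M [M [W q]] xor [W q]]]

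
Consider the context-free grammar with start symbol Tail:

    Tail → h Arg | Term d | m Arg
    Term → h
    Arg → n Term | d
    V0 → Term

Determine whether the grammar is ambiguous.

Ambiguous

Witness: h d

Derivation 1: Tail ⇒ h Arg ⇒ h d
Derivation 2: Tail ⇒ Term d ⇒ h d

Two distinct leftmost derivations for the same string.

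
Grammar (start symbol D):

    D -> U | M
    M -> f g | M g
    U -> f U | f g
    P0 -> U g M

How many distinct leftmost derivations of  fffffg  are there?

1

Parse trees for fffffg:
  [D [U f [U f [U f [U f [U f g]]]]]]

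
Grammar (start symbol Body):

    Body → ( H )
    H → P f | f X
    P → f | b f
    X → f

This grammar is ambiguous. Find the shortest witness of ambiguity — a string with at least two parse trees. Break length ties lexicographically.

length 4: ( f f ) has 2 parse trees

Two derivations of ( f f ):
  Body ⇒ ( H ) ⇒ ( P f ) ⇒ ( f f )
  Body ⇒ ( H ) ⇒ ( f X ) ⇒ ( f f )

( f f )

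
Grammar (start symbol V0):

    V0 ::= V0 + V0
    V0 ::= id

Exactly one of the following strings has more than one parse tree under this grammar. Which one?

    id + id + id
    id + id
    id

id + id + id

id + id + id: 2 trees
id + id: 1 tree
id: 1 tree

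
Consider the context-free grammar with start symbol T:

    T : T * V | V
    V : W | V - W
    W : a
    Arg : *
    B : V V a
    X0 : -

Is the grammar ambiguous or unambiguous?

Unambiguous

Only T, V, W are reachable from T; ignoring the rest: The grammar is stratified — T handles '*' (left-recursive), V handles '-', W atoms. Each operator has a fixed associativity and precedence level, so every string has one parse.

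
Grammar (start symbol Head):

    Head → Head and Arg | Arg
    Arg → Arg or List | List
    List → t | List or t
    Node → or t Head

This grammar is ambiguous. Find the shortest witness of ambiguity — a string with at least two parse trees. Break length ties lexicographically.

length 1: no string has ≥2 trees
length 3: t or t has 2 parse trees

Two derivations of t or t:
  Head ⇒ Arg ⇒ Arg or List ⇒ List or List ⇒ t or List ⇒ t or t
  Head ⇒ Arg ⇒ List ⇒ List or t ⇒ t or t

t or t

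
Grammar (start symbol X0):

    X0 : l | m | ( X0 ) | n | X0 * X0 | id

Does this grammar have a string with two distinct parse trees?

Witness: id * id * id

Derivation 1: X0 ⇒ X0 * X0 ⇒ X0 * X0 * X0 ⇒ id * X0 * X0 ⇒ id * id * X0 ⇒ id * id * id
Derivation 2: X0 ⇒ X0 * X0 ⇒ id * X0 ⇒ id * X0 * X0 ⇒ id * id * X0 ⇒ id * id * id

Two distinct leftmost derivations for the same string.

Ambiguous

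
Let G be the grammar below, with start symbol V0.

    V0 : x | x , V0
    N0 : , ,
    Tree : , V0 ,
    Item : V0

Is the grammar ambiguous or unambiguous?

Unambiguous

(N0, Tree, Item are unreachable from V0, so their rules don't affect L(V0).) Right-recursive list with a separator: after each atom, whether the separator follows determines the rule. One parse per string.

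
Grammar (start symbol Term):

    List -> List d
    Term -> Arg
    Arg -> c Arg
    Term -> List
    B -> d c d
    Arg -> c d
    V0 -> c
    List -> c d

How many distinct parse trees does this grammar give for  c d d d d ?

1

Parse trees for c d d d d:
  [Term [List [List [List [List c d] d] d] d]]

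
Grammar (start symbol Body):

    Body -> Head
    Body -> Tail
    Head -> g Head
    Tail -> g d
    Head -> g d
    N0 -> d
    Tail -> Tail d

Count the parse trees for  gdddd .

Parse trees for gdddd:
  [Body [Tail [Tail [Tail [Tail g d] d] d] d]]

1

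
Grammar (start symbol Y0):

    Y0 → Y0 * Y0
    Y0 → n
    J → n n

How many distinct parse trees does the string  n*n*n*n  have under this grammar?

Parse trees for n*n*n*n:
  [Y0 [Y0 n] * [Y0 [Y0 n] * [Y0 [Y0 n] * [Y0 n]]]]
  [Y0 [Y0 n] * [Y0 [Y0 [Y0 n] * [Y0 n]] * [Y0 n]]]
  [Y0 [Y0 [Y0 n] * [Y0 n]] * [Y0 [Y0 n] * [Y0 n]]]
  [Y0 [Y0 [Y0 n] * [Y0 [Y0 n] * [Y0 n]]] * [Y0 n]]
  [Y0 [Y0 [Y0 [Y0 n] * [Y0 n]] * [Y0 n]] * [Y0 n]]

5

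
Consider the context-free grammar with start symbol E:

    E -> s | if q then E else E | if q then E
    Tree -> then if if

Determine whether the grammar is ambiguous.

Ambiguous

Witness: if q then if q then s else s

Derivation 1: E ⇒ if q then E else E ⇒ if q then if q then E else E ⇒ if q then if q then s else E ⇒ if q then if q then s else s
Derivation 2: E ⇒ if q then E ⇒ if q then if q then E else E ⇒ if q then if q then s else E ⇒ if q then if q then s else s

Two distinct leftmost derivations for the same string.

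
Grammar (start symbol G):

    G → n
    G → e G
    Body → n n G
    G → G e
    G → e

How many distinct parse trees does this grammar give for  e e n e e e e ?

15

Parse trees for e e n e e e e (showing first 6 of 15):
  [G e [G e [G [G [G [G [G n] e] e] e] e]]]
  [G e [G [G e [G [G [G [G n] e] e] e]] e]]
  [G e [G [G [G e [G [G [G n] e] e]] e] e]]
  [G e [G [G [G [G e [G [G n] e]] e] e] e]]
  [G e [G [G [G [G [G e [G n]] e] e] e] e]]
  [G [G e [G e [G [G [G [G n] e] e] e]]] e]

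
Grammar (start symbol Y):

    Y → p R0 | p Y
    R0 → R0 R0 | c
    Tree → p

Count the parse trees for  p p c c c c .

Parse trees for p p c c c c:
  [Y p [Y p [R0 [R0 c] [R0 [R0 c] [R0 [R0 c] [R0 c]]]]]]
  [Y p [Y p [R0 [R0 c] [R0 [R0 [R0 c] [R0 c]] [R0 c]]]]]
  [Y p [Y p [R0 [R0 [R0 c] [R0 c]] [R0 [R0 c] [R0 c]]]]]
  [Y p [Y p [R0 [R0 [R0 c] [R0 [R0 c] [R0 c]]] [R0 c]]]]
  [Y p [Y p [R0 [R0 [R0 [R0 c] [R0 c]] [R0 c]] [R0 c]]]]

5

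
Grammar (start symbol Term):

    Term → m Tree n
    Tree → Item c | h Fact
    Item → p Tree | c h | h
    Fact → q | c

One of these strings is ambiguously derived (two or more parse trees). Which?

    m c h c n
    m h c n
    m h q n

m c h c n: 1 tree
m h c n: 2 trees
m h q n: 1 tree

m h c n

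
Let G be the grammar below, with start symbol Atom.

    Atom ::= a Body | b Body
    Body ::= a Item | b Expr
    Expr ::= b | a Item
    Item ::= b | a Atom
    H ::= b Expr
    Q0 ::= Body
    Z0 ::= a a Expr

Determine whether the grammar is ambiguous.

Unambiguous

Only Atom, Body, Expr, Item are reachable from Atom; ignoring the rest: Restricted to the reachable nonterminals, every rule has the form A → t or A → t B, and no two rules for the same A share a first terminal. The grammar encodes a DFA — one run per string.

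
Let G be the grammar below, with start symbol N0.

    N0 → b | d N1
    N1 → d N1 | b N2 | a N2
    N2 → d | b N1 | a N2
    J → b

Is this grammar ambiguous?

Unambiguous

Only N0, N1, N2 are reachable from N0; ignoring the rest: The reachable rules are right-linear with at most one rule per (nonterminal, next-terminal) pair. Each input token forces the next rule, so parsing is deterministic.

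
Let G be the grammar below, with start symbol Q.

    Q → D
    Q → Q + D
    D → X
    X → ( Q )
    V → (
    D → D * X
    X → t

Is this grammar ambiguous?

Only Q, D, X are reachable from Q; ignoring the rest: The grammar is stratified — Q handles '+' (left-recursive), D handles '*', X atoms. Each operator has a fixed associativity and precedence level, so every string has one parse.

Unambiguous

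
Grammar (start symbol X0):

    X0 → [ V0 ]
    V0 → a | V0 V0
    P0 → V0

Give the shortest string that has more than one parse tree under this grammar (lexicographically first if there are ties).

length 3: no string has ≥2 trees
length 4: no string has ≥2 trees
length 5: [ a a a ] has 2 parse trees

Two derivations of [ a a a ]:
  X0 ⇒ [ V0 ] ⇒ [ V0 V0 ] ⇒ [ a V0 ] ⇒ [ a V0 V0 ] ⇒ [ a a V0 ] ⇒ [ a a a ]
  X0 ⇒ [ V0 ] ⇒ [ V0 V0 ] ⇒ [ V0 V0 V0 ] ⇒ [ a V0 V0 ] ⇒ [ a a V0 ] ⇒ [ a a a ]

[ a a a ]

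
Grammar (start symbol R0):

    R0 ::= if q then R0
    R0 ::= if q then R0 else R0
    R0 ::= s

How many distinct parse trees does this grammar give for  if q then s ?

Parse trees for if q then s:
  [R0 if q then [R0 s]]

1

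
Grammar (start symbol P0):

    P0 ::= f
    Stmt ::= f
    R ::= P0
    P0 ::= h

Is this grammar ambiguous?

Only P0 is reachable from P0; ignoring the rest: Each reachable nonterminal has at most one production per leading terminal, and all productions are right-linear; the derivation is determined token-by-token.

Unambiguous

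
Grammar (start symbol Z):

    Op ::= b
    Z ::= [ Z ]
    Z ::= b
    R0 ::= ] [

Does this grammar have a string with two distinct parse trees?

(Op, R0 are unreachable from Z, so their rules don't affect L(Z).) L(Z) is { openⁿ atom closeⁿ : n ≥ 0 }. The bracket depth fixes n, and the derivation is forced at every step.

Unambiguous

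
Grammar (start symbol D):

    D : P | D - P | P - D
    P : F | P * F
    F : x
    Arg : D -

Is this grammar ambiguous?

Ambiguous

Witness: x - x

Derivation 1: D ⇒ D - P ⇒ P - P ⇒ F - P ⇒ x - P ⇒ x - F ⇒ x - x
Derivation 2: D ⇒ P - D ⇒ F - D ⇒ x - D ⇒ x - P ⇒ x - F ⇒ x - x

Two distinct leftmost derivations for the same string.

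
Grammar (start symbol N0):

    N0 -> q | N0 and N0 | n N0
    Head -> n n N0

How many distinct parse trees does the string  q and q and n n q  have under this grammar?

2

Parse trees for q and q and n n q:
  [N0 [N0 q] and [N0 [N0 q] and [N0 n [N0 n [N0 q]]]]]
  [N0 [N0 [N0 q] and [N0 q]] and [N0 n [N0 n [N0 q]]]]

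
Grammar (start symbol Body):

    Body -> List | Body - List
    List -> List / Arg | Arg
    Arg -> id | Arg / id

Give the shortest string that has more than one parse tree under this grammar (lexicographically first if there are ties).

length 1: no string has ≥2 trees
length 3: id / id has 2 parse trees

Two derivations of id / id:
  Body ⇒ List ⇒ List / Arg ⇒ Arg / Arg ⇒ id / Arg ⇒ id / id
  Body ⇒ List ⇒ Arg ⇒ Arg / id ⇒ id / id

id / id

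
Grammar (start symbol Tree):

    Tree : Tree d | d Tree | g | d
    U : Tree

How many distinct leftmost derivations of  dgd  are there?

2

Parse trees for dgd:
  [Tree [Tree d [Tree g]] d]
  [Tree d [Tree [Tree g] d]]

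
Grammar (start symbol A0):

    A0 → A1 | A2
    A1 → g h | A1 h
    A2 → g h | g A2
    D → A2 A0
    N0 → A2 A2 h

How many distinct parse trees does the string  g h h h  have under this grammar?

1

Parse trees for g h h h:
  [A0 [A1 [A1 [A1 g h] h] h]]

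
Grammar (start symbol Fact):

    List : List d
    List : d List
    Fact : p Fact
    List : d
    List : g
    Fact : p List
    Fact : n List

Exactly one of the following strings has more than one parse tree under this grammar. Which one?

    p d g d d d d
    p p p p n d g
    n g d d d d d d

p d g d d d d

p d g d d d d: 5 trees
p p p p n d g: 1 tree
n g d d d d d d: 1 tree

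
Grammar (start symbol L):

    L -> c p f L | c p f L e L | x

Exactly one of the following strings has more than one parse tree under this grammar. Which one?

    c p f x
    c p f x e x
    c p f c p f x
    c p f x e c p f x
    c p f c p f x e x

c p f x: 1 tree
c p f x e x: 1 tree
c p f c p f x: 1 tree
c p f x e c p f x: 1 tree
c p f c p f x e x: 2 trees

c p f c p f x e x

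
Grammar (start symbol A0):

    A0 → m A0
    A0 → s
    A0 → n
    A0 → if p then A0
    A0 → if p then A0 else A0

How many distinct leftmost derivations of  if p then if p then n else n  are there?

Parse trees for if p then if p then n else n:
  [A0 if p then [A0 if p then [A0 n] else [A0 n]]]
  [A0 if p then [A0 if p then [A0 n]] else [A0 n]]

2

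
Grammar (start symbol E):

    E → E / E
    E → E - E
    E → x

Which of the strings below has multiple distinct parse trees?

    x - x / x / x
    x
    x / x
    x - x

x - x / x / x: 5 trees
x: 1 tree
x / x: 1 tree
x - x: 1 tree

x - x / x / x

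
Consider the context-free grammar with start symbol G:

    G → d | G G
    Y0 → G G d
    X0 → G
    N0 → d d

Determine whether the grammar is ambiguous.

Witness: d d d

Derivation 1: G ⇒ G G ⇒ d G ⇒ d G G ⇒ d d G ⇒ d d d
Derivation 2: G ⇒ G G ⇒ G G G ⇒ d G G ⇒ d d G ⇒ d d d

Two distinct leftmost derivations for the same string.

Ambiguous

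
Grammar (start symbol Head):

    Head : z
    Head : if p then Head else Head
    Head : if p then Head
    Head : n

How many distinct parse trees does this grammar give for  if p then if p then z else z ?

Parse trees for if p then if p then z else z:
  [Head if p then [Head if p then [Head z]] else [Head z]]
  [Head if p then [Head if p then [Head z] else [Head z]]]

2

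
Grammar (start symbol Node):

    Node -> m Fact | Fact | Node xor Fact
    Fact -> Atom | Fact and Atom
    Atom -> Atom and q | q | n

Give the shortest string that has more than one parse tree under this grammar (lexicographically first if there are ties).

n and q

length 1: no string has ≥2 trees
length 2: no string has ≥2 trees
length 3: n and q has 2 parse trees

Two derivations of n and q:
  Node ⇒ Fact ⇒ Atom ⇒ Atom and q ⇒ n and q
  Node ⇒ Fact ⇒ Fact and Atom ⇒ Atom and Atom ⇒ n and Atom ⇒ n and q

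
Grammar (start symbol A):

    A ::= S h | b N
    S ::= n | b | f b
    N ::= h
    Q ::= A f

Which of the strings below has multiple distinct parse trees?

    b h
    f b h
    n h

b h: 2 trees
f b h: 1 tree
n h: 1 tree

b h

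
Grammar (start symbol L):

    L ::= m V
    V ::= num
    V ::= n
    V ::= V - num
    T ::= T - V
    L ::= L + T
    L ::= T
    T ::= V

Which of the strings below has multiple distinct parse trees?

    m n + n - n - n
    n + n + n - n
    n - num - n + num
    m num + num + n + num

m n + n - n - n: 1 tree
n + n + n - n: 1 tree
n - num - n + num: 2 trees
m num + num + n + num: 1 tree

n - num - n + num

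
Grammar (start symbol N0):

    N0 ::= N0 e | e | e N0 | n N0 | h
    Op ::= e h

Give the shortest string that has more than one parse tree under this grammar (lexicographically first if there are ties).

length 1: no string has ≥2 trees
length 2: e e has 2 parse trees

Two derivations of e e:
  N0 ⇒ N0 e ⇒ e e
  N0 ⇒ e N0 ⇒ e e

e e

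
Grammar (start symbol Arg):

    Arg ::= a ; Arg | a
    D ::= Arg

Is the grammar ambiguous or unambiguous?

Unambiguous

Only Arg is reachable from Arg; ignoring the rest: Right-recursive list with a separator: after each atom, whether the separator follows determines the rule. One parse per string.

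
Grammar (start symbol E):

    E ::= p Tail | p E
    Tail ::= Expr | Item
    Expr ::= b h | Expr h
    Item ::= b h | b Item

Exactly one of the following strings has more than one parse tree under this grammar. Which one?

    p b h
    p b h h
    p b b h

p b h

p b h: 2 trees
p b h h: 1 tree
p b b h: 1 tree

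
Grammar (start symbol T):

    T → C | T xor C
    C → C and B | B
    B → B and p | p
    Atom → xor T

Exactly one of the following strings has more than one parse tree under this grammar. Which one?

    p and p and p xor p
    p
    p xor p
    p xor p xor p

p and p and p xor p

p and p and p xor p: 4 trees
p: 1 tree
p xor p: 1 tree
p xor p xor p: 1 tree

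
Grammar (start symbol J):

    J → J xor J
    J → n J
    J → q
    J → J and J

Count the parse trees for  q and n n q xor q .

4

Parse trees for q and n n q xor q:
  [J [J [J q] and [J n [J n [J q]]]] xor [J q]]
  [J [J q] and [J [J n [J n [J q]]] xor [J q]]]
  [J [J q] and [J n [J [J n [J q]] xor [J q]]]]
  [J [J q] and [J n [J n [J [J q] xor [J q]]]]]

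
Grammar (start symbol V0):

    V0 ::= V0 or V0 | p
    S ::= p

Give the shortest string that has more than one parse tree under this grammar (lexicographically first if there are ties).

p or p or p

length 1: no string has ≥2 trees
length 3: no string has ≥2 trees
length 5: p or p or p has 2 parse trees

Two derivations of p or p or p:
  V0 ⇒ V0 or V0 ⇒ V0 or V0 or V0 ⇒ p or V0 or V0 ⇒ p or p or V0 ⇒ p or p or p
  V0 ⇒ V0 or V0 ⇒ p or V0 ⇒ p or V0 or V0 ⇒ p or p or V0 ⇒ p or p or p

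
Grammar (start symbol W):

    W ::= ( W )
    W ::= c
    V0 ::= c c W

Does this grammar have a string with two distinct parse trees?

Only W is reachable from W; ignoring the rest: L(W) is { openⁿ atom closeⁿ : n ≥ 0 }. The bracket depth fixes n, and the derivation is forced at every step.

Unambiguous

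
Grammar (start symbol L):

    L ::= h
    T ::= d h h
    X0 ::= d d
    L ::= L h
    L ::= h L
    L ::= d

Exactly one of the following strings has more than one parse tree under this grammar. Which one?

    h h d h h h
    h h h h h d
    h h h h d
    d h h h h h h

h h d h h h

h h d h h h: 10 trees
h h h h h d: 1 tree
h h h h d: 1 tree
d h h h h h h: 1 tree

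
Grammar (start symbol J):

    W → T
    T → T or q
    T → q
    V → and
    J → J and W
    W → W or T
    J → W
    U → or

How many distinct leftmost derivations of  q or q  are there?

Parse trees for q or q:
  [J [W [T [T q] or q]]]
  [J [W [W [T q]] or [T q]]]

2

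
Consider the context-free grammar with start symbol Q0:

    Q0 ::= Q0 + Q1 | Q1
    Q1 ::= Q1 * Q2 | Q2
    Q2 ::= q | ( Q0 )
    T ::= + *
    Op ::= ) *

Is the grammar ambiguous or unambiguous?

(T, Op are unreachable from Q0, so their rules don't affect L(Q0).) This is a standard precedence ladder (Q0 over Q1 over Q2), with each level left-recursive on its own operator ('+' at Q0, '*' at Q1). That structure is LR(1), hence unambiguous.

Unambiguous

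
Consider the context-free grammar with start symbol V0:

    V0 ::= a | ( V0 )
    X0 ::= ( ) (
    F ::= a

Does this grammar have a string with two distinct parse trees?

Unambiguous

Only V0 is reachable from V0; ignoring the rest: Each string is a nest of matched brackets around a single atom. An opening bracket forces the recursive rule; an atom forces the base rule.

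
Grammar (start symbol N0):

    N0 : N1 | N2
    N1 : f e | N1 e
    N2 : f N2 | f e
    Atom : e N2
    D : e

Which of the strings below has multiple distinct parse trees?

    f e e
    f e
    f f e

f e e: 1 tree
f e: 2 trees
f f e: 1 tree

f e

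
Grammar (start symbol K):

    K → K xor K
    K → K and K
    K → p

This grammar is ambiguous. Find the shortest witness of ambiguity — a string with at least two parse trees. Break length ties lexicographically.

length 1: no string has ≥2 trees
length 3: no string has ≥2 trees
length 5: p and p and p has 2 parse trees

Two derivations of p and p and p:
  K ⇒ K and K ⇒ K and K and K ⇒ p and K and K ⇒ p and p and K ⇒ p and p and p
  K ⇒ K and K ⇒ p and K ⇒ p and K and K ⇒ p and p and K ⇒ p and p and p

p and p and p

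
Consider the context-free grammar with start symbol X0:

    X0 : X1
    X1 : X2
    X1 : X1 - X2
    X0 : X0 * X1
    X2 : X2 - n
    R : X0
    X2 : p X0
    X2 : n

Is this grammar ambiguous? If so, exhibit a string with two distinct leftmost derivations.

Witness: n - n

Derivation 1: X0 ⇒ X1 ⇒ X2 ⇒ X2 - n ⇒ n - n
Derivation 2: X0 ⇒ X1 ⇒ X1 - X2 ⇒ X2 - X2 ⇒ n - X2 ⇒ n - n

Two distinct leftmost derivations for the same string.

Ambiguous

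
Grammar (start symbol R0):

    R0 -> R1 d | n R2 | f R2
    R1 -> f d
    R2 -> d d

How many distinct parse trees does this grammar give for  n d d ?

Parse trees for n d d:
  [R0 n [R2 d d]]

1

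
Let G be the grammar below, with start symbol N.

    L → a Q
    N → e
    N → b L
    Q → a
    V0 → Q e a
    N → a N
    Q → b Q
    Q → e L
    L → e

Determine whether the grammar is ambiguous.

Unambiguous

Only N, L, Q are reachable from N; ignoring the rest: The reachable rules are right-linear with at most one rule per (nonterminal, next-terminal) pair. Each input token forces the next rule, so parsing is deterministic.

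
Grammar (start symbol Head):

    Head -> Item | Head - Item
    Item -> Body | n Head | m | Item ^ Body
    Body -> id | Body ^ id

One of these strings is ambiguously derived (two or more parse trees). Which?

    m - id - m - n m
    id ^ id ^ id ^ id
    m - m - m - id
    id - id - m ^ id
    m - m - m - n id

id ^ id ^ id ^ id

m - id - m - n m: 1 tree
id ^ id ^ id ^ id: 8 trees
m - m - m - id: 1 tree
id - id - m ^ id: 1 tree
m - m - m - n id: 1 tree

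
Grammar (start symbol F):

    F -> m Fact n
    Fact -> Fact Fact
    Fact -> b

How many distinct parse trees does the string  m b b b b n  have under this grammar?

Parse trees for m b b b b n:
  [F m [Fact [Fact b] [Fact [Fact b] [Fact [Fact b] [Fact b]]]] n]
  [F m [Fact [Fact b] [Fact [Fact [Fact b] [Fact b]] [Fact b]]] n]
  [F m [Fact [Fact [Fact b] [Fact b]] [Fact [Fact b] [Fact b]]] n]
  [F m [Fact [Fact [Fact b] [Fact [Fact b] [Fact b]]] [Fact b]] n]
  [F m [Fact [Fact [Fact [Fact b] [Fact b]] [Fact b]] [Fact b]] n]

5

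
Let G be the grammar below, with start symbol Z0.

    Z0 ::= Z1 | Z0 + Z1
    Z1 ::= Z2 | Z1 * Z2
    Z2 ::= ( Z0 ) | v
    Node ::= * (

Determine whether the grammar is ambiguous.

(Node is unreachable from Z0, so its rules don't affect L(Z0).) Z0 → Z0 + Z1 | Z1  ;  Z1 → Z1 * Z2 | Z2  — a left-associative chain with Z2 at the bottom. Each string factors uniquely by precedence.

Unambiguous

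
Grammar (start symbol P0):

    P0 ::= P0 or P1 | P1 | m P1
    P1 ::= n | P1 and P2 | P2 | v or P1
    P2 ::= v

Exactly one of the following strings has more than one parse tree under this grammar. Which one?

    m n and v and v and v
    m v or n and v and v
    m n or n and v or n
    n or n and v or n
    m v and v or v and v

m v or n and v and v

m n and v and v and v: 1 tree
m v or n and v and v: 4 trees
m n or n and v or n: 1 tree
n or n and v or n: 1 tree
m v and v or v and v: 1 tree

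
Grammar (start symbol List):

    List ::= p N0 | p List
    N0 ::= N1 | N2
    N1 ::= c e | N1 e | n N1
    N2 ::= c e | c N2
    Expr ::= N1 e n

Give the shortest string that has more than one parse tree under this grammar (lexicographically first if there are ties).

p c e

length 3: p c e has 2 parse trees

Two derivations of p c e:
  List ⇒ p N0 ⇒ p N1 ⇒ p c e
  List ⇒ p N0 ⇒ p N2 ⇒ p c e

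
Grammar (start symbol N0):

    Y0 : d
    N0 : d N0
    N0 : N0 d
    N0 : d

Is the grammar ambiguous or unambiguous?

Ambiguous

Witness: d d

Derivation 1: N0 ⇒ d N0 ⇒ d d
Derivation 2: N0 ⇒ N0 d ⇒ d d

Two distinct leftmost derivations for the same string.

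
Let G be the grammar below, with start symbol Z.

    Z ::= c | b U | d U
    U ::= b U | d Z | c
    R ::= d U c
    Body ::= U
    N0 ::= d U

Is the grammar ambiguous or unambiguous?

Unambiguous

Only Z, U are reachable from Z; ignoring the rest: Restricted to the reachable nonterminals, every rule has the form A → t or A → t B, and no two rules for the same A share a first terminal. The grammar encodes a DFA — one run per string.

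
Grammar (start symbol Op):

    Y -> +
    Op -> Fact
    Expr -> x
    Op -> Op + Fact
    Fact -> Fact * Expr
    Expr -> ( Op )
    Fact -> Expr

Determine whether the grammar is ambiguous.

(Y is unreachable from Op, so its rules don't affect L(Op).) Op → Op + Fact | Fact  ;  Fact → Fact * Expr | Expr  — a left-associative chain with Expr at the bottom. Each string factors uniquely by precedence.

Unambiguous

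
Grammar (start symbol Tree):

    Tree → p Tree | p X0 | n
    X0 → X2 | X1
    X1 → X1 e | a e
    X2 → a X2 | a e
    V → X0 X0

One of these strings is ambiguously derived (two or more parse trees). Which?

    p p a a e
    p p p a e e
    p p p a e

p p a a e: 1 tree
p p p a e e: 1 tree
p p p a e: 2 trees

p p p a e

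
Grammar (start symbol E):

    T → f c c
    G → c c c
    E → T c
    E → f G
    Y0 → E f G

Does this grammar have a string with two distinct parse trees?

Witness: f c c c

Derivation 1: E ⇒ T c ⇒ f c c c
Derivation 2: E ⇒ f G ⇒ f c c c

Two distinct leftmost derivations for the same string.

Ambiguous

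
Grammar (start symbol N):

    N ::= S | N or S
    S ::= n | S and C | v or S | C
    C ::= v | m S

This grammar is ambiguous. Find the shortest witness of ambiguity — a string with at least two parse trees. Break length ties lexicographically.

length 1: no string has ≥2 trees
length 2: no string has ≥2 trees
length 3: v or n has 2 parse trees

Two derivations of v or n:
  N ⇒ S ⇒ v or S ⇒ v or n
  N ⇒ N or S ⇒ S or S ⇒ C or S ⇒ v or S ⇒ v or n

v or n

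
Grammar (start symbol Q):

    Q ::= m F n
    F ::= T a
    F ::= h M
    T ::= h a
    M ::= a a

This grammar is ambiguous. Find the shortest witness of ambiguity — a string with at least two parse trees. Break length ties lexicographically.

length 5: m h a a n has 2 parse trees

Two derivations of m h a a n:
  Q ⇒ m F n ⇒ m T a n ⇒ m h a a n
  Q ⇒ m F n ⇒ m h M n ⇒ m h a a n

m h a a n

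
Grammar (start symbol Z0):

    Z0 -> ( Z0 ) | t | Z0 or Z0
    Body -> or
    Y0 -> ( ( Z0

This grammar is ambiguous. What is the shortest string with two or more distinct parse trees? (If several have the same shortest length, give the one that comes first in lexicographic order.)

length 1: no string has ≥2 trees
length 3: no string has ≥2 trees
length 5: t or t or t has 2 parse trees

Two derivations of t or t or t:
  Z0 ⇒ Z0 or Z0 ⇒ t or Z0 ⇒ t or Z0 or Z0 ⇒ t or t or Z0 ⇒ t or t or t
  Z0 ⇒ Z0 or Z0 ⇒ Z0 or Z0 or Z0 ⇒ t or Z0 or Z0 ⇒ t or t or Z0 ⇒ t or t or t

t or t or t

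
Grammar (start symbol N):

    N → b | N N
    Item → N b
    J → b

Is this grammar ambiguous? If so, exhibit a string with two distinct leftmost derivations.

Ambiguous

Witness: b b b

Derivation 1: N ⇒ N N ⇒ b N ⇒ b N N ⇒ b b N ⇒ b b b
Derivation 2: N ⇒ N N ⇒ N N N ⇒ b N N ⇒ b b N ⇒ b b b

Two distinct leftmost derivations for the same string.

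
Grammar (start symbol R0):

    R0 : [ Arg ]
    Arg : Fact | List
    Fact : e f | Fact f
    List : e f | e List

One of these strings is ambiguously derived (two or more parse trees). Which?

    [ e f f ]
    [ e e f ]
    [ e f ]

[ e f f ]: 1 tree
[ e e f ]: 1 tree
[ e f ]: 2 trees

[ e f ]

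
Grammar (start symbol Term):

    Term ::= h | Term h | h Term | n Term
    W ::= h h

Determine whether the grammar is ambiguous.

Witness: h h

Derivation 1: Term ⇒ Term h ⇒ h h
Derivation 2: Term ⇒ h Term ⇒ h h

Two distinct leftmost derivations for the same string.

Ambiguous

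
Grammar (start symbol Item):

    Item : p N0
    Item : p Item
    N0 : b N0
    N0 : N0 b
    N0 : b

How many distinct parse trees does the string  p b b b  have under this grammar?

Parse trees for p b b b:
  [Item p [N0 b [N0 b [N0 b]]]]
  [Item p [N0 b [N0 [N0 b] b]]]
  [Item p [N0 [N0 b [N0 b]] b]]
  [Item p [N0 [N0 [N0 b] b] b]]

4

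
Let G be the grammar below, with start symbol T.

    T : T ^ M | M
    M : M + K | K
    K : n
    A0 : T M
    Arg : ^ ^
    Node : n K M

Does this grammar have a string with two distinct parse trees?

Unambiguous

Only T, M, K are reachable from T; ignoring the rest: This is a standard precedence ladder (T over M over K), with each level left-recursive on its own operator ('^' at T, '+' at M). That structure is LR(1), hence unambiguous.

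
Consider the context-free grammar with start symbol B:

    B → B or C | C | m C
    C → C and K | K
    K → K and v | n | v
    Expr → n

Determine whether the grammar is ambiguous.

Witness: n and v

Derivation 1: B ⇒ C ⇒ C and K ⇒ K and K ⇒ n and K ⇒ n and v
Derivation 2: B ⇒ C ⇒ K ⇒ K and v ⇒ n and v

Two distinct leftmost derivations for the same string.

Ambiguous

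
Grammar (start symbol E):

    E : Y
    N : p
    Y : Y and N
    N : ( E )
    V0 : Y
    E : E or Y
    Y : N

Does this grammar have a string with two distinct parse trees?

Unambiguous

Only E, Y, N are reachable from E; ignoring the rest: This is a standard precedence ladder (E over Y over N), with each level left-recursive on its own operator ('or' at E, 'and' at Y). That structure is LR(1), hence unambiguous.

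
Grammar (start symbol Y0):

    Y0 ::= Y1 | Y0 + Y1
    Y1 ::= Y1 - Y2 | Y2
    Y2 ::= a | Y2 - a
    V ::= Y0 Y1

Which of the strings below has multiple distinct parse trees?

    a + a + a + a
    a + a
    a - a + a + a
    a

a + a + a + a: 1 tree
a + a: 1 tree
a - a + a + a: 2 trees
a: 1 tree

a - a + a + a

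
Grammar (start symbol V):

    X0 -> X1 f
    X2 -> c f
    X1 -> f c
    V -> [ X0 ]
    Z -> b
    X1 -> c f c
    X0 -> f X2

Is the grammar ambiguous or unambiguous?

Ambiguous

Witness: [ f c f ]

Derivation 1: V ⇒ [ X0 ] ⇒ [ X1 f ] ⇒ [ f c f ]
Derivation 2: V ⇒ [ X0 ] ⇒ [ f X2 ] ⇒ [ f c f ]

Two distinct leftmost derivations for the same string.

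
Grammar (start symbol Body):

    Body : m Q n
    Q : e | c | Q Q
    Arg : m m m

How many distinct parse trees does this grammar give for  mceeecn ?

Parse trees for mceeecn (showing first 6 of 14):
  [Body m [Q [Q c] [Q [Q e] [Q [Q e] [Q [Q e] [Q c]]]]] n]
  [Body m [Q [Q c] [Q [Q e] [Q [Q [Q e] [Q e]] [Q c]]]] n]
  [Body m [Q [Q c] [Q [Q [Q e] [Q e]] [Q [Q e] [Q c]]]] n]
  [Body m [Q [Q c] [Q [Q [Q e] [Q [Q e] [Q e]]] [Q c]]] n]
  [Body m [Q [Q c] [Q [Q [Q [Q e] [Q e]] [Q e]] [Q c]]] n]
  [Body m [Q [Q [Q c] [Q e]] [Q [Q e] [Q [Q e] [Q c]]]] n]

14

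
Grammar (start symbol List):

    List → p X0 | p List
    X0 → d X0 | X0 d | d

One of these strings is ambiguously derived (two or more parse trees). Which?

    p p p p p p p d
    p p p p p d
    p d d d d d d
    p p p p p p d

p d d d d d d

p p p p p p p d: 1 tree
p p p p p d: 1 tree
p d d d d d d: 32 trees
p p p p p p d: 1 tree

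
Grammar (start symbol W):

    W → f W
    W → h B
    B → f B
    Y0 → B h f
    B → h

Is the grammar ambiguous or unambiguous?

Only W, B are reachable from W; ignoring the rest: Restricted to the reachable nonterminals, every rule has the form A → t or A → t B, and no two rules for the same A share a first terminal. The grammar encodes a DFA — one run per string.

Unambiguous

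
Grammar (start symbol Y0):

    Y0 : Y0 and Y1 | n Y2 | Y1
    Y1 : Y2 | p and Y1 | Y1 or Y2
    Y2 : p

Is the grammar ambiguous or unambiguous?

Ambiguous

Witness: p and p

Derivation 1: Y0 ⇒ Y0 and Y1 ⇒ Y1 and Y1 ⇒ Y2 and Y1 ⇒ p and Y1 ⇒ p and Y2 ⇒ p and p
Derivation 2: Y0 ⇒ Y1 ⇒ p and Y1 ⇒ p and Y2 ⇒ p and p

Two distinct leftmost derivations for the same string.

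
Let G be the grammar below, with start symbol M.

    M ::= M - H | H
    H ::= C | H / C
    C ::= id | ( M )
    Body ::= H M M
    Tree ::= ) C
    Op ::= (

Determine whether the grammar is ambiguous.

Only M, H, C are reachable from M; ignoring the rest: M → M - H | H  ;  H → H / C | C  — a left-associative chain with C at the bottom. Each string factors uniquely by precedence.

Unambiguous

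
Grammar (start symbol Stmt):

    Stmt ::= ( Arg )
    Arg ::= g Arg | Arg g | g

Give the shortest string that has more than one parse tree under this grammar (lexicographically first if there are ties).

length 3: no string has ≥2 trees
length 4: ( g g ) has 2 parse trees

Two derivations of ( g g ):
  Stmt ⇒ ( Arg ) ⇒ ( g Arg ) ⇒ ( g g )
  Stmt ⇒ ( Arg ) ⇒ ( Arg g ) ⇒ ( g g )

( g g )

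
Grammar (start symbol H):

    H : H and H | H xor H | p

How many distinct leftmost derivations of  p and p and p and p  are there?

5

Parse trees for p and p and p and p:
  [H [H p] and [H [H p] and [H [H p] and [H p]]]]
  [H [H p] and [H [H [H p] and [H p]] and [H p]]]
  [H [H [H p] and [H p]] and [H [H p] and [H p]]]
  [H [H [H p] and [H [H p] and [H p]]] and [H p]]
  [H [H [H [H p] and [H p]] and [H p]] and [H p]]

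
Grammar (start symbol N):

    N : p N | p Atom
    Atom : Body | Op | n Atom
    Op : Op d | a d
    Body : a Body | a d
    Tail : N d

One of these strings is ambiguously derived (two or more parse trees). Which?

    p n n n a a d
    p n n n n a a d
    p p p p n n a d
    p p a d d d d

p n n n a a d: 1 tree
p n n n n a a d: 1 tree
p p p p n n a d: 2 trees
p p a d d d d: 1 tree

p p p p n n a d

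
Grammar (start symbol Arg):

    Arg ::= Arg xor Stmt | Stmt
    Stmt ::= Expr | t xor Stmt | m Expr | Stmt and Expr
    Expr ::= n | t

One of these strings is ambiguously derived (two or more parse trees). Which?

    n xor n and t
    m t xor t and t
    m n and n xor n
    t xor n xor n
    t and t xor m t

n xor n and t: 1 tree
m t xor t and t: 1 tree
m n and n xor n: 1 tree
t xor n xor n: 2 trees
t and t xor m t: 1 tree

t xor n xor n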